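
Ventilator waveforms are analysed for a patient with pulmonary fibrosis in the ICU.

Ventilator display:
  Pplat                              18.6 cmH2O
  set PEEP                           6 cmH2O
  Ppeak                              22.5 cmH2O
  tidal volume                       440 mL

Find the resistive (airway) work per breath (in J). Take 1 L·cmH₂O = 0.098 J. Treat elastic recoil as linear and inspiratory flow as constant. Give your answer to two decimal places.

0.17

With constant inspiratory flow the resistive pressure is constant at PIP − Pplat = 22.5 − 18.6 = 3.9 cmH2O, so resistive work = 3.9 × 0.440 = 1.716 L·cmH2O.
× 0.098 J/(L·cmH2O) → 0.1682 J.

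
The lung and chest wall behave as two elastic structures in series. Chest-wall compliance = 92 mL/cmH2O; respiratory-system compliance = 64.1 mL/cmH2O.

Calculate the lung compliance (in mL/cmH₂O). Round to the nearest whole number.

211

1/CL = 1/Crs − 1/Ccw.
1/CL = 1/64.1 − 1/92 = 0.004731.
CL = 211.37 mL/cmH2O.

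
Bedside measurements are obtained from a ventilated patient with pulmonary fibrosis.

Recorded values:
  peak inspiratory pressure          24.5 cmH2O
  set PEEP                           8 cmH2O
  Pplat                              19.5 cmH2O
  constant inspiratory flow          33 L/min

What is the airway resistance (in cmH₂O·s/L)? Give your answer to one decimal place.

9.1

Flow: 33 L/min ÷ 60 = 0.55 L/s.
Raw = (PIP − Pplat) / flow = (24.5 − 19.5) / 0.55 = 5.0 / 0.55 = 9.091 cmH2O·s/L.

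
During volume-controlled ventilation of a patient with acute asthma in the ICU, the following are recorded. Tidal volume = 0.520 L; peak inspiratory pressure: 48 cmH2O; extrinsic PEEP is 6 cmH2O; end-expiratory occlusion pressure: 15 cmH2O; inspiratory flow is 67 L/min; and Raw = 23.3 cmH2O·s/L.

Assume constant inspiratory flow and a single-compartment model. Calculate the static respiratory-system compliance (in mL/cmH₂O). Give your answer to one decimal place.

74.5

Flow: 67 L/min ÷ 60 = 1.1167 L/s.
Total PEEP = 15 cmH2O (set 6 + intrinsic 9); this is the baseline alveolar pressure.
Equation of motion (constant flow): PIP = Vt/C + R·V̇ + PEEP.
Vt/C = PIP − R·V̇ − PEEP = 48 − 23.3×1.1167 − 15 = 48 − 26.019 − 15 = 6.981 cmH2O.
C = Vt / 6.981 = 520 / 6.981 = 74.488 mL/cmH2O.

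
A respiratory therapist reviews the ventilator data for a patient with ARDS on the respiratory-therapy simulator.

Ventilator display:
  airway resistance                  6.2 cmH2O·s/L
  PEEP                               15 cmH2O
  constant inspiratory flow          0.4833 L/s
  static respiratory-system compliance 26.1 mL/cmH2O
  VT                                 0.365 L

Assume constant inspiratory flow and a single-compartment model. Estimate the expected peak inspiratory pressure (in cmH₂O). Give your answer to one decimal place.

Equation of motion (constant flow): PIP = Vt/C + R·V̇ + PEEP.
PIP = 365/26.1 + 6.2×0.4833 + 15 = 13.985 + 2.996 + 15 = 31.981 cmH2O.

32.0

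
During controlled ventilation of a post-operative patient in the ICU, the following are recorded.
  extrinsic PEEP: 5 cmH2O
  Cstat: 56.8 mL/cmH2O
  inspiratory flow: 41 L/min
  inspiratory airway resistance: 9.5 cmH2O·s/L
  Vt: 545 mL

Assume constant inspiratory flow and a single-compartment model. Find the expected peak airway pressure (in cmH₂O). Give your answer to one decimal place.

Flow: 41 L/min ÷ 60 = 0.6833 L/s.
Equation of motion (constant flow): PIP = Vt/C + R·V̇ + PEEP.
PIP = 545/56.8 + 9.5×0.6833 + 5 = 9.595 + 6.491 + 5 = 21.086 cmH2O.

21.1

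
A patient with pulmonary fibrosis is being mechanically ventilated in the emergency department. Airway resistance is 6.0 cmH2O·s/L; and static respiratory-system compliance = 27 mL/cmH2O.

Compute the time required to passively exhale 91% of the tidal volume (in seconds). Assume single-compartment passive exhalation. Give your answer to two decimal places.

0.39

τ = R × C = 6.0 × 27 mL/cmH2O = 6.0 × 0.027 L/cmH2O = 0.162 s.
Exhaled fraction f = 1 − e^(−t/τ) → t = −τ·ln(1 − f) = −0.162·ln(0.09) = 0.3901 s.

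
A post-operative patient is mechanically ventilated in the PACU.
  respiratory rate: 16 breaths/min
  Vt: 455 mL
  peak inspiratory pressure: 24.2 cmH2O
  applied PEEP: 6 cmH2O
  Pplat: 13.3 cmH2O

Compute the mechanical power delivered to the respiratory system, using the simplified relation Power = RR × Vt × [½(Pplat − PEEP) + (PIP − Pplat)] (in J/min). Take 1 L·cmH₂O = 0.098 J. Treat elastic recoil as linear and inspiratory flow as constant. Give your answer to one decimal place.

Per-breath work = Vt × [½(Pplat−PEEP) + (PIP−Pplat)] = 0.455 × [0.5×7.3 + 10.9] = 0.455 × 14.55 = 6.62 L·cmH2O.
Power = 16 × 6.62 = 105.92 L·cmH2O/min.
× 0.098 J/(L·cmH2O) → 10.38 J/min.

10.4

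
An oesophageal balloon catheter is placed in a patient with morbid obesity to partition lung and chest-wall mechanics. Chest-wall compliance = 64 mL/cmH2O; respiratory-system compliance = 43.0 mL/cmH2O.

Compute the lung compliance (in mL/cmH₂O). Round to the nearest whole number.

131

1/CL = 1/Crs − 1/Ccw.
1/CL = 1/43.0 − 1/64 = 0.007631.
CL = 131.04 mL/cmH2O.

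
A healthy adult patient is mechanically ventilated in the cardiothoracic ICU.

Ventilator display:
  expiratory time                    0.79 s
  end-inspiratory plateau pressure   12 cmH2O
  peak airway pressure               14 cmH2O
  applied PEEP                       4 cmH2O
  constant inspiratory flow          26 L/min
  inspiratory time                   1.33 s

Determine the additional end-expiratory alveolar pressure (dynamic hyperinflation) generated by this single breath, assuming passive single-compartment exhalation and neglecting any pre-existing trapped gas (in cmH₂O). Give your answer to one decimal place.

0.7

Flow: 26 L/min ÷ 60 = 0.4333 L/s.
Vt = flow × Ti = 0.4333 L/s × 1.33 s × 1000 mL/L = 576.29 mL.
R = (PIP − Pplat)/V̇ = (14 − 12) / 0.4333 = 2.0/0.4333 = 4.616 cmH2O·s/L.
C = Vt/(Pplat − PEEP) = 576.29 / (12 − 4) = 576.29/8.0 = 72.036 mL/cmH2O.
τ = R × C = 4.616 × 0.07204 L/cmH2O = 0.3325 s.
Fraction remaining = e^(−Te/τ) = e^(−0.79/0.3325) = 0.09293; trapped volume = 576.29 × 0.09293 = 53.555 mL.
Additional alveolar pressure from trapping ≈ V_trapped / C = 53.555 / 72.036 = 0.7434 cmH2O.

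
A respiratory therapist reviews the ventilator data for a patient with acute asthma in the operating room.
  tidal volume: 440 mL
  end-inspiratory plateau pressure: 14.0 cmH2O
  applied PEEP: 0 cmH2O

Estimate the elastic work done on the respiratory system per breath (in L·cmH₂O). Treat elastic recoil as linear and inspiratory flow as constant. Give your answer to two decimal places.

3.08

Elastic work ≈ ½ × (Pplat − PEEP) × Vt = 0.5 × (14.0 − 0) × 0.440 L = 0.5 × 14.0 × 0.440 = 3.08 L·cmH2O.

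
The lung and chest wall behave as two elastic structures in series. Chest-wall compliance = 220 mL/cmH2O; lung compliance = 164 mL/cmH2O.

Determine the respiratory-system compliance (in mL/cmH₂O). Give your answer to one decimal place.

Lung and chest wall are elastances in series: 1/Crs = 1/CL + 1/Ccw.
1/Crs = 1/164 + 1/220 = 0.01064.
Crs = 93.985 mL/cmH2O.

94.0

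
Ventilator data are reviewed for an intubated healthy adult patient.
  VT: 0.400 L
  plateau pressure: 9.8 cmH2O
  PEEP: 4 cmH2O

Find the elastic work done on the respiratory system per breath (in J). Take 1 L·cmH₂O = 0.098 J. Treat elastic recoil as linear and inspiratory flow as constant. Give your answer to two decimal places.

0.11

Elastic work ≈ ½ × (Pplat − PEEP) × Vt = 0.5 × (9.8 − 4) × 0.400 L = 0.5 × 5.8 × 0.400 = 1.16 L·cmH2O.
× 0.098 J/(L·cmH2O) → 0.1137 J.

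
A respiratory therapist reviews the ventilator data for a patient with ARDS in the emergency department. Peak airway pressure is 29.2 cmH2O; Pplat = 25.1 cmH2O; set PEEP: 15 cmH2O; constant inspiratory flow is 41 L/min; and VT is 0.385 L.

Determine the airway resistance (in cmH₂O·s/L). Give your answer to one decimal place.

6.0

Flow: 41 L/min ÷ 60 = 0.6833 L/s.
Raw = (PIP − Pplat) / flow = (29.2 − 25.1) / 0.6833 = 4.1 / 0.6833 = 6.0 cmH2O·s/L.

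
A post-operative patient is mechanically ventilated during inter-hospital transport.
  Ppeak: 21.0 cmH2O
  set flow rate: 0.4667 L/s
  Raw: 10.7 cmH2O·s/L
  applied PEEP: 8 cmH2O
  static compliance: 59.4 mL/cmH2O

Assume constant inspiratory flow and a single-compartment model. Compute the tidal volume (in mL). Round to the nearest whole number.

Equation of motion (constant flow): PIP = Vt/C + R·V̇ + PEEP.
Vt/C = PIP − R·V̇ − PEEP = 21.0 − 4.994 − 8 = 8.006 cmH2O.
Vt = C × 8.006 = 59.4 × 8.006 = 475.56 mL.

476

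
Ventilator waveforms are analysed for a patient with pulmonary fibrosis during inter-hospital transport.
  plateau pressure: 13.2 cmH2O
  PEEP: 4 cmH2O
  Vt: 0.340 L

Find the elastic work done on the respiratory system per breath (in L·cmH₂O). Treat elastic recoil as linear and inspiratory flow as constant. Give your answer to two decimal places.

1.56

Elastic work ≈ ½ × (Pplat − PEEP) × Vt = 0.5 × (13.2 − 4) × 0.340 L = 0.5 × 9.2 × 0.340 = 1.564 L·cmH2O.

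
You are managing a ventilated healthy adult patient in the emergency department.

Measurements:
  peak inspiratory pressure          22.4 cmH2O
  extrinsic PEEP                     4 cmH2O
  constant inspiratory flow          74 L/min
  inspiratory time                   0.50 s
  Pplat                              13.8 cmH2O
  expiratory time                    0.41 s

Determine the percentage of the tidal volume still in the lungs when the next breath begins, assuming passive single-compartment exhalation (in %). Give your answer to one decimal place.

39.3

Flow: 74 L/min ÷ 60 = 1.2333 L/s.
Vt = flow × Ti = 1.2333 L/s × 0.50 s × 1000 mL/L = 616.65 mL.
R = (PIP − Pplat)/V̇ = (22.4 − 13.8) / 1.2333 = 8.6/1.2333 = 6.973 cmH2O·s/L.
C = Vt/(Pplat − PEEP) = 616.65 / (13.8 − 4) = 616.65/9.8 = 62.923 mL/cmH2O.
τ = R × C = 6.973 × 0.06292 L/cmH2O = 0.4387 s.
Fraction remaining at end-expiration = e^(−Te/τ) = e^(−0.41/0.4387) = 0.3928 → 39.28%.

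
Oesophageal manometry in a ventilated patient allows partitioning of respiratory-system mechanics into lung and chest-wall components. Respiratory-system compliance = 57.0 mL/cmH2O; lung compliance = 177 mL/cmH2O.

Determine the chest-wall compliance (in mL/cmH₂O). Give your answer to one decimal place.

84.1

1/Ccw = 1/Crs − 1/CL.
1/Ccw = 1/57.0 − 1/177 = 0.01189.
Ccw = 84.104 mL/cmH2O.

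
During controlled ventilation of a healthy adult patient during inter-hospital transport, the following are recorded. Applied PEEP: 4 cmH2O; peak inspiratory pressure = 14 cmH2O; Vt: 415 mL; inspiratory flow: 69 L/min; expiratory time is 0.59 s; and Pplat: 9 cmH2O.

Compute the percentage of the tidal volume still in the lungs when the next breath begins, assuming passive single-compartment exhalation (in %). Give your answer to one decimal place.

Flow: 69 L/min ÷ 60 = 1.15 L/s.
R = (PIP − Pplat)/V̇ = (14 − 9) / 1.15 = 5.0/1.15 = 4.348 cmH2O·s/L.
C = Vt/(Pplat − PEEP) = 415.0 / (9 − 4) = 415.0/5.0 = 83.0 mL/cmH2O.
τ = R × C = 4.348 × 0.083 L/cmH2O = 0.3609 s.
Fraction remaining at end-expiration = e^(−Te/τ) = e^(−0.59/0.3609) = 0.195 → 19.5%.

19.5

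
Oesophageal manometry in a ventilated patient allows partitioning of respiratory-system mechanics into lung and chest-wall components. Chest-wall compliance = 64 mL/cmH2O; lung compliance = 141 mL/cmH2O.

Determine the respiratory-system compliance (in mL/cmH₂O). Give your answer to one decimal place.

Lung and chest wall are elastances in series: 1/Crs = 1/CL + 1/Ccw.
1/Crs = 1/141 + 1/64 = 0.02272.
Crs = 44.014 mL/cmH2O.

44.0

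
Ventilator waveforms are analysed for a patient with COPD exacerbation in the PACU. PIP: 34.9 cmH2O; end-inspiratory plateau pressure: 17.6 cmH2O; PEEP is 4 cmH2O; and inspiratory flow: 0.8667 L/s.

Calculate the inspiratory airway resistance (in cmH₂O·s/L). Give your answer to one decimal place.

Raw = (PIP − Pplat) / flow = (34.9 − 17.6) / 0.8667 = 17.3 / 0.8667 = 19.961 cmH2O·s/L.

20.0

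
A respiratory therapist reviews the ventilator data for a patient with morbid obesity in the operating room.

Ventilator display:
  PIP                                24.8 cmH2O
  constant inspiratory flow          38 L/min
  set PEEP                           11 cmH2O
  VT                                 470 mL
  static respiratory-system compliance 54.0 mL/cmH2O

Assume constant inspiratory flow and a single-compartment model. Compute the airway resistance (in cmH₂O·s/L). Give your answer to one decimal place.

8.0

Flow: 38 L/min ÷ 60 = 0.6333 L/s.
Equation of motion (constant flow): PIP = Vt/C + R·V̇ + PEEP.
R·V̇ = PIP − Vt/C − PEEP = 24.8 − 470/54.0 − 11 = 24.8 − 8.704 − 11 = 5.096 cmH2O.
R = 5.096 / 0.6333 = 8.047 cmH2O·s/L.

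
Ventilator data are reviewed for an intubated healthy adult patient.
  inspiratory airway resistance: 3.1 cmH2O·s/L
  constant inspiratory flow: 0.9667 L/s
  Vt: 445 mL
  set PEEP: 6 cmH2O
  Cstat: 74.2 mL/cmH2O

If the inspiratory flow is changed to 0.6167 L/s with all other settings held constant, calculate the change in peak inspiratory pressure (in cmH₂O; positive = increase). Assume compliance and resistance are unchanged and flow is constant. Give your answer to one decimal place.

PIP = Vt/C + R·V̇ + PEEP (constant-flow equation of motion).
Only the resistive term changes: ΔPIP = R × ΔV̇ = 3.1 × (0.6167 − 0.9667) = 3.1 × -0.35 = -1.085 cmH2O.

-1.1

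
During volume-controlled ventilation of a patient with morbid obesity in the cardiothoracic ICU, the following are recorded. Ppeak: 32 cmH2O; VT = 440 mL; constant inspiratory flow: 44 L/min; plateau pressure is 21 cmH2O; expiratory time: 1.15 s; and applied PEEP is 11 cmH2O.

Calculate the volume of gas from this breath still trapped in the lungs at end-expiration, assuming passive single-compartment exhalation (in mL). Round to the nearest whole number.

77

Flow: 44 L/min ÷ 60 = 0.7333 L/s.
R = (PIP − Pplat)/V̇ = (32 − 21) / 0.7333 = 11.0/0.7333 = 15.001 cmH2O·s/L.
C = Vt/(Pplat − PEEP) = 440.0 / (21 − 11) = 440.0/10.0 = 44.0 mL/cmH2O.
τ = R × C = 15.001 × 0.044 L/cmH2O = 0.66 s.
Fraction remaining = e^(−Te/τ) = e^(−1.15/0.66) = 0.1751.
Trapped volume = 440.0 × 0.1751 = 77.044 mL.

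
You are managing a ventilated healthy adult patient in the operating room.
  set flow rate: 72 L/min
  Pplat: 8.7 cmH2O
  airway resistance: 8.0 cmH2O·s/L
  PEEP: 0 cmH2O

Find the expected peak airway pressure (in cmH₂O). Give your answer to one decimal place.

Flow: 72 L/min ÷ 60 = 1.2 L/s.
PIP = Pplat + Raw × flow = 8.7 + 8.0 × 1.2 = 8.7 + 9.6 = 18.3 cmH2O.

18.3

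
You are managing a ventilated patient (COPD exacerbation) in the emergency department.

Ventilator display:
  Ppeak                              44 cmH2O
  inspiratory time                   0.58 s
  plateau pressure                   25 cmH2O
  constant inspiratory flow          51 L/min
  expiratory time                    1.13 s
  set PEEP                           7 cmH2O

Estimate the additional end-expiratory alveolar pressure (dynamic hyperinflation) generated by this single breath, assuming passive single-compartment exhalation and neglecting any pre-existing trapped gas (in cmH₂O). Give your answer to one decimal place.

Flow: 51 L/min ÷ 60 = 0.85 L/s.
Vt = flow × Ti = 0.85 L/s × 0.58 s × 1000 mL/L = 493.0 mL.
R = (PIP − Pplat)/V̇ = (44 − 25) / 0.85 = 19.0/0.85 = 22.353 cmH2O·s/L.
C = Vt/(Pplat − PEEP) = 493.0 / (25 − 7) = 493.0/18.0 = 27.389 mL/cmH2O.
τ = R × C = 22.353 × 0.02739 L/cmH2O = 0.6122 s.
Fraction remaining = e^(−Te/τ) = e^(−1.13/0.6122) = 0.1579; trapped volume = 493.0 × 0.1579 = 77.845 mL.
Additional alveolar pressure from trapping ≈ V_trapped / C = 77.845 / 27.389 = 2.842 cmH2O.

2.8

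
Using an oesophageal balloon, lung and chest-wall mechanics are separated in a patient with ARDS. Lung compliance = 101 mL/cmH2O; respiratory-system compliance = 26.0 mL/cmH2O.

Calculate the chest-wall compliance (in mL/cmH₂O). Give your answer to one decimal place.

35.0

1/Ccw = 1/Crs − 1/CL.
1/Ccw = 1/26.0 − 1/101 = 0.02856.
Ccw = 35.014 mL/cmH2O.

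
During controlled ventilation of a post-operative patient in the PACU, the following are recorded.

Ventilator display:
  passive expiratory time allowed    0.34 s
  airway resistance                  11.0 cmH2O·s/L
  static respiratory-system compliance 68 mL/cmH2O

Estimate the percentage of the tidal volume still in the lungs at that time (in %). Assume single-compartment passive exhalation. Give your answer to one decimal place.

63.5

τ = R × C = 11.0 × 68 mL/cmH2O = 11.0 × 0.068 L/cmH2O = 0.748 s.
Passive exhalation: V(t)/V₀ = e^(−t/τ) = e^(−0.34/0.748) = 0.6347.
Fraction remaining = 0.6347 → 63.47%.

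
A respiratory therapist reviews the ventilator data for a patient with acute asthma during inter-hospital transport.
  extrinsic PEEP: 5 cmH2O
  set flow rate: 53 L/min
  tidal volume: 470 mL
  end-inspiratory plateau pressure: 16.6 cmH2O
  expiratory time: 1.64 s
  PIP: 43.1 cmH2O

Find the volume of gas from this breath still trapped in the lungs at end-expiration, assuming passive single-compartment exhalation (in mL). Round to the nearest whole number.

122

Flow: 53 L/min ÷ 60 = 0.8833 L/s.
R = (PIP − Pplat)/V̇ = (43.1 − 16.6) / 0.8833 = 26.5/0.8833 = 30.001 cmH2O·s/L.
C = Vt/(Pplat − PEEP) = 470.0 / (16.6 − 5) = 470.0/11.6 = 40.517 mL/cmH2O.
τ = R × C = 30.001 × 0.04052 L/cmH2O = 1.216 s.
Fraction remaining = e^(−Te/τ) = e^(−1.64/1.216) = 0.2596.
Trapped volume = 470.0 × 0.2596 = 122.01 mL.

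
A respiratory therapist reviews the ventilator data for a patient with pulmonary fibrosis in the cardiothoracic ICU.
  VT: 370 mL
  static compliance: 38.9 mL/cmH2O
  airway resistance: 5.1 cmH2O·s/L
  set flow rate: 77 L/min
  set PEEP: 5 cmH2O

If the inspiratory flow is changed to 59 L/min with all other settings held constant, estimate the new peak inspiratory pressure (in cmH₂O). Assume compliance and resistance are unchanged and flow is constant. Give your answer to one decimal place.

19.5

Flow: 77 L/min ÷ 60 = 1.2833 L/s.
New flow: 59 L/min ÷ 60 = 0.9833 L/s.
PIP = Vt/C + R·V̇ + PEEP (constant-flow equation of motion).
Only the resistive term changes: ΔPIP = R × ΔV̇ = 5.1 × (0.9833 − 1.2833) = 5.1 × -0.3 = -1.53 cmH2O.
Original PIP = 370/38.9 + 5.1×1.2833 + 5 = 21.056 cmH2O; new PIP = 21.056 + (-1.53) = 19.526 cmH2O.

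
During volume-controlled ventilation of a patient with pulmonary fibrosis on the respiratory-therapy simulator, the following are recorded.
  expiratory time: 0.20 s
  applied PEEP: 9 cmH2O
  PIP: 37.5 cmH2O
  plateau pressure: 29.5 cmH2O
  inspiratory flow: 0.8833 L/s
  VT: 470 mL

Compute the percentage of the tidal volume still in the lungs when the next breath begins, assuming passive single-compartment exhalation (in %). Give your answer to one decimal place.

38.2

R = (PIP − Pplat)/V̇ = (37.5 − 29.5) / 0.8833 = 8.0/0.8833 = 9.057 cmH2O·s/L.
C = Vt/(Pplat − PEEP) = 470.0 / (29.5 − 9) = 470.0/20.5 = 22.927 mL/cmH2O.
τ = R × C = 9.057 × 0.02293 L/cmH2O = 0.2077 s.
Fraction remaining at end-expiration = e^(−Te/τ) = e^(−0.20/0.2077) = 0.3818 → 38.18%.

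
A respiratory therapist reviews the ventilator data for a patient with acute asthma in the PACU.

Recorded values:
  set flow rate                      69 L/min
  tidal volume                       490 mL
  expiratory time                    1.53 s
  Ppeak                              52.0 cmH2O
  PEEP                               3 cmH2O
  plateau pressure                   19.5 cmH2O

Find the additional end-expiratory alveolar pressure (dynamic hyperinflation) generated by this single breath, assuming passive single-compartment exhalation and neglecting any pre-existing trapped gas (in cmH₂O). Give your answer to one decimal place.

2.7

Flow: 69 L/min ÷ 60 = 1.15 L/s.
R = (PIP − Pplat)/V̇ = (52.0 − 19.5) / 1.15 = 32.5/1.15 = 28.261 cmH2O·s/L.
C = Vt/(Pplat − PEEP) = 490.0 / (19.5 − 3) = 490.0/16.5 = 29.697 mL/cmH2O.
τ = R × C = 28.261 × 0.0297 L/cmH2O = 0.8394 s.
Fraction remaining = e^(−Te/τ) = e^(−1.53/0.8394) = 0.1616; trapped volume = 490.0 × 0.1616 = 79.184 mL.
Additional alveolar pressure from trapping ≈ V_trapped / C = 79.184 / 29.697 = 2.666 cmH2O.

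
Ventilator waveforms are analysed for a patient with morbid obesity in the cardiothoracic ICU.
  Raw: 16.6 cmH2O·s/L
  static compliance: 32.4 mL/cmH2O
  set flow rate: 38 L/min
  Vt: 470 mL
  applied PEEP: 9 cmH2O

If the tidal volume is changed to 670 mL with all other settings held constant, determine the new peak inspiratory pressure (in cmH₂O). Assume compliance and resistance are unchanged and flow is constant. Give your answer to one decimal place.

40.2

Flow: 38 L/min ÷ 60 = 0.6333 L/s.
PIP = Vt/C + R·V̇ + PEEP (constant-flow equation of motion).
Only the elastic term changes: ΔPIP = ΔVt / C = (670 − 470) / 32.4 = 6.173 cmH2O.
Original PIP = 470/32.4 + 16.6×0.6333 + 9 = 34.019 cmH2O; new PIP = 34.019 + (6.173) = 40.192 cmH2O.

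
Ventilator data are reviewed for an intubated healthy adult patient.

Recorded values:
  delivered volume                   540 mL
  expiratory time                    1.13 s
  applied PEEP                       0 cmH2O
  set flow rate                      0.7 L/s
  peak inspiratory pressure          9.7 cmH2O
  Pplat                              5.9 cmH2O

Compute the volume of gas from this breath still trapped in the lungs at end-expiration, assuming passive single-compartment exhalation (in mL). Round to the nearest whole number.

R = (PIP − Pplat)/V̇ = (9.7 − 5.9) / 0.7 = 3.8/0.7 = 5.429 cmH2O·s/L.
C = Vt/(Pplat − PEEP) = 540.0 / (5.9 − 0) = 540.0/5.9 = 91.525 mL/cmH2O.
τ = R × C = 5.429 × 0.09153 L/cmH2O = 0.4969 s.
Fraction remaining = e^(−Te/τ) = e^(−1.13/0.4969) = 0.1029.
Trapped volume = 540.0 × 0.1029 = 55.566 mL.

56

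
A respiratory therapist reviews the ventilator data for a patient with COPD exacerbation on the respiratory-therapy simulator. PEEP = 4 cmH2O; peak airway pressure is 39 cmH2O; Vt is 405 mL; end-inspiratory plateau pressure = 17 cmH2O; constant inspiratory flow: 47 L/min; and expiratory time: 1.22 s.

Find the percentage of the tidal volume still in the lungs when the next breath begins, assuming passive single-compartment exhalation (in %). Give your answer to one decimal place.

24.8

Flow: 47 L/min ÷ 60 = 0.7833 L/s.
R = (PIP − Pplat)/V̇ = (39 − 17) / 0.7833 = 22.0/0.7833 = 28.086 cmH2O·s/L.
C = Vt/(Pplat − PEEP) = 405.0 / (17 − 4) = 405.0/13.0 = 31.154 mL/cmH2O.
τ = R × C = 28.086 × 0.03115 L/cmH2O = 0.8749 s.
Fraction remaining at end-expiration = e^(−Te/τ) = e^(−1.22/0.8749) = 0.248 → 24.8%.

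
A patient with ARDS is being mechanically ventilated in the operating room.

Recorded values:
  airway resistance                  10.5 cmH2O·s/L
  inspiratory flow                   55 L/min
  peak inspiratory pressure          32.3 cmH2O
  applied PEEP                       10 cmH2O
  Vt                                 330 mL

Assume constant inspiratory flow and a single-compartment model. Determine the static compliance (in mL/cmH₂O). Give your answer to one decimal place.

26.0

Flow: 55 L/min ÷ 60 = 0.9167 L/s.
Equation of motion (constant flow): PIP = Vt/C + R·V̇ + PEEP.
Vt/C = PIP − R·V̇ − PEEP = 32.3 − 10.5×0.9167 − 10 = 32.3 − 9.625 − 10 = 12.675 cmH2O.
C = Vt / 12.675 = 330 / 12.675 = 26.036 mL/cmH2O.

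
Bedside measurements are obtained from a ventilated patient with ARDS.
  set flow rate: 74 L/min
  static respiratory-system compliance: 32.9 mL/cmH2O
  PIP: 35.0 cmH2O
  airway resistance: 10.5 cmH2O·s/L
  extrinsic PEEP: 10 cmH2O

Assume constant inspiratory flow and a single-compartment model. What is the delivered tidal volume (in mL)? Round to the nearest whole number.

396

Flow: 74 L/min ÷ 60 = 1.2333 L/s.
Equation of motion (constant flow): PIP = Vt/C + R·V̇ + PEEP.
Vt/C = PIP − R·V̇ − PEEP = 35.0 − 12.95 − 10 = 12.05 cmH2O.
Vt = C × 12.05 = 32.9 × 12.05 = 396.45 mL.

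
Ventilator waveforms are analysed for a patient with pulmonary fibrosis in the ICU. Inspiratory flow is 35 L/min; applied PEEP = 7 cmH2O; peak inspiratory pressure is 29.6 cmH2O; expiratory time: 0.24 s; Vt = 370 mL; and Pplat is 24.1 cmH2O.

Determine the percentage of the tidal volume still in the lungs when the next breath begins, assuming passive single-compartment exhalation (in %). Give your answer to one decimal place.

Flow: 35 L/min ÷ 60 = 0.5833 L/s.
R = (PIP − Pplat)/V̇ = (29.6 − 24.1) / 0.5833 = 5.5/0.5833 = 9.429 cmH2O·s/L.
C = Vt/(Pplat − PEEP) = 370.0 / (24.1 − 7) = 370.0/17.1 = 21.637 mL/cmH2O.
τ = R × C = 9.429 × 0.02164 L/cmH2O = 0.204 s.
Fraction remaining at end-expiration = e^(−Te/τ) = e^(−0.24/0.204) = 0.3084 → 30.84%.

30.8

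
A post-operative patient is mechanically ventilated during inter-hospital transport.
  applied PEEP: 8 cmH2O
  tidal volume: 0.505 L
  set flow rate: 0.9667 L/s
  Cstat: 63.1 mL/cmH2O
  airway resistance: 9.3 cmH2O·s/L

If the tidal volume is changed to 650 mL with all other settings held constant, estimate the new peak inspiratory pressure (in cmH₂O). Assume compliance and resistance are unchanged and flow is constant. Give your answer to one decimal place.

PIP = Vt/C + R·V̇ + PEEP (constant-flow equation of motion).
Only the elastic term changes: ΔPIP = ΔVt / C = (650 − 505) / 63.1 = 2.298 cmH2O.
Original PIP = 505/63.1 + 9.3×0.9667 + 8 = 24.993 cmH2O; new PIP = 24.993 + (2.298) = 27.291 cmH2O.

27.3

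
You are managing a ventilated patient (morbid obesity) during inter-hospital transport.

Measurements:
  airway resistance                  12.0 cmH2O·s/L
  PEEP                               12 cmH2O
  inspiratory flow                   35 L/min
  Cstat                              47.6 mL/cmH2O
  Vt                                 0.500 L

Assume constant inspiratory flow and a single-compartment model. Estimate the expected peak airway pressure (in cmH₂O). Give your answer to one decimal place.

29.5

Flow: 35 L/min ÷ 60 = 0.5833 L/s.
Equation of motion (constant flow): PIP = Vt/C + R·V̇ + PEEP.
PIP = 500/47.6 + 12.0×0.5833 + 12 = 10.504 + 7.0 + 12 = 29.504 cmH2O.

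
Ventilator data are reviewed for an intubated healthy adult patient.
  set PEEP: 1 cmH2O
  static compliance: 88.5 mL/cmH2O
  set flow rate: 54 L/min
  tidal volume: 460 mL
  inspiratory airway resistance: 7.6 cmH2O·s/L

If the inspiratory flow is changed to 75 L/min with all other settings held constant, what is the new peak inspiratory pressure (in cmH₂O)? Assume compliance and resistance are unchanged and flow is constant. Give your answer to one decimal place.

15.7

Flow: 54 L/min ÷ 60 = 0.9 L/s.
New flow: 75 L/min ÷ 60 = 1.25 L/s.
PIP = Vt/C + R·V̇ + PEEP (constant-flow equation of motion).
Only the resistive term changes: ΔPIP = R × ΔV̇ = 7.6 × (1.25 − 0.9) = 7.6 × 0.35 = 2.66 cmH2O.
Original PIP = 460/88.5 + 7.6×0.9 + 1 = 13.038 cmH2O; new PIP = 13.038 + (2.66) = 15.698 cmH2O.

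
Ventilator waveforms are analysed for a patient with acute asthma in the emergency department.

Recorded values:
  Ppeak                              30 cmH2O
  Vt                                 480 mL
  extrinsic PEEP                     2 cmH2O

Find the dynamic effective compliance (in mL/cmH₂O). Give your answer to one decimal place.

Dynamic compliance = Vt / (PIP − PEEP) = 480 / (30 − 2) = 480 / 28.0 = 17.143 mL/cmH2O.

17.1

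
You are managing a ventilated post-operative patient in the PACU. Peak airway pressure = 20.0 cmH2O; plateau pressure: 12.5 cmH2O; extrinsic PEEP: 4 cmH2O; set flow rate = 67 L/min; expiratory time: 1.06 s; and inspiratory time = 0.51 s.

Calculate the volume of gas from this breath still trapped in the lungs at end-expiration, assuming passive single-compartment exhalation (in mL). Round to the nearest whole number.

54

Flow: 67 L/min ÷ 60 = 1.1167 L/s.
Vt = flow × Ti = 1.1167 L/s × 0.51 s × 1000 mL/L = 569.52 mL.
R = (PIP − Pplat)/V̇ = (20.0 − 12.5) / 1.1167 = 7.5/1.1167 = 6.716 cmH2O·s/L.
C = Vt/(Pplat − PEEP) = 569.52 / (12.5 − 4) = 569.52/8.5 = 67.002 mL/cmH2O.
τ = R × C = 6.716 × 0.067 L/cmH2O = 0.45 s.
Fraction remaining = e^(−Te/τ) = e^(−1.06/0.45) = 0.09484.
Trapped volume = 569.52 × 0.09484 = 54.013 mL.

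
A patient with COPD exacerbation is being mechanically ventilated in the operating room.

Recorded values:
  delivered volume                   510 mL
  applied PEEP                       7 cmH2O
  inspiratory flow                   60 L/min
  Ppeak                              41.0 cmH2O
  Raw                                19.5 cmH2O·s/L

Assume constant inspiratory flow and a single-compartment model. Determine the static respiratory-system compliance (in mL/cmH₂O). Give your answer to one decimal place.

Flow: 60 L/min ÷ 60 = 1 L/s.
Equation of motion (constant flow): PIP = Vt/C + R·V̇ + PEEP.
Vt/C = PIP − R·V̇ − PEEP = 41.0 − 19.5×1 − 7 = 41.0 − 19.5 − 7 = 14.5 cmH2O.
C = Vt / 14.5 = 510 / 14.5 = 35.172 mL/cmH2O.

35.2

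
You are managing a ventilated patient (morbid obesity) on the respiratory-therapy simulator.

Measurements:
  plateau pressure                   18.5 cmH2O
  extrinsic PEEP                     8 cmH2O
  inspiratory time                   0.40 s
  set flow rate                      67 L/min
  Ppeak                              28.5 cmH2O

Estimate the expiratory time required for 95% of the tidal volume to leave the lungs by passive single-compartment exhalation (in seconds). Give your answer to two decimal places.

1.14

Flow: 67 L/min ÷ 60 = 1.1167 L/s.
Vt = flow × Ti = 1.1167 L/s × 0.40 s × 1000 mL/L = 446.68 mL.
R = (PIP − Pplat)/V̇ = (28.5 − 18.5) / 1.1167 = 10.0/1.1167 = 8.955 cmH2O·s/L.
C = Vt/(Pplat − PEEP) = 446.68 / (18.5 − 8) = 446.68/10.5 = 42.541 mL/cmH2O.
τ = R × C = 8.955 × 0.04254 L/cmH2O = 0.3809 s.
t = −τ·ln(1 − 0.95) = −0.3809·ln(0.05) = 1.141 s.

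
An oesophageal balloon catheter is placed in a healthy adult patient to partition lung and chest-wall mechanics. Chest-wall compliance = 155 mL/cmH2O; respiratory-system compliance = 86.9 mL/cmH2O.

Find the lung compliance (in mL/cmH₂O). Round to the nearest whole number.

198

1/CL = 1/Crs − 1/Ccw.
1/CL = 1/86.9 − 1/155 = 0.005056.
CL = 197.78 mL/cmH2O.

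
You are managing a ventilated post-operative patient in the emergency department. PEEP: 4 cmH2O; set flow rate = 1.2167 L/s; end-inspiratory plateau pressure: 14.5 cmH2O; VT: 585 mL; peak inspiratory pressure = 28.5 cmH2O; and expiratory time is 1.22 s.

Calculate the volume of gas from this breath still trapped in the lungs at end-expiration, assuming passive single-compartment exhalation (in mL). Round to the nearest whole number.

87

R = (PIP − Pplat)/V̇ = (28.5 − 14.5) / 1.2167 = 14.0/1.2167 = 11.507 cmH2O·s/L.
C = Vt/(Pplat − PEEP) = 585.0 / (14.5 − 4) = 585.0/10.5 = 55.714 mL/cmH2O.
τ = R × C = 11.507 × 0.05571 L/cmH2O = 0.6411 s.
Fraction remaining = e^(−Te/τ) = e^(−1.22/0.6411) = 0.1491.
Trapped volume = 585.0 × 0.1491 = 87.224 mL.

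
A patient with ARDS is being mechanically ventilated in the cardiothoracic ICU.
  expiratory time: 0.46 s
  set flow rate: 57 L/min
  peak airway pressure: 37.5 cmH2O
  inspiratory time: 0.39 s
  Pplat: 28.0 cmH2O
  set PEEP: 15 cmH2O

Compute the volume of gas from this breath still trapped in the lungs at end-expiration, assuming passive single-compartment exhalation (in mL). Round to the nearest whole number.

Flow: 57 L/min ÷ 60 = 0.95 L/s.
Vt = flow × Ti = 0.95 L/s × 0.39 s × 1000 mL/L = 370.5 mL.
R = (PIP − Pplat)/V̇ = (37.5 − 28.0) / 0.95 = 9.5/0.95 = 10.0 cmH2O·s/L.
C = Vt/(Pplat − PEEP) = 370.5 / (28.0 − 15) = 370.5/13.0 = 28.5 mL/cmH2O.
τ = R × C = 10.0 × 0.0285 L/cmH2O = 0.285 s.
Fraction remaining = e^(−Te/τ) = e^(−0.46/0.285) = 0.1991.
Trapped volume = 370.5 × 0.1991 = 73.767 mL.

74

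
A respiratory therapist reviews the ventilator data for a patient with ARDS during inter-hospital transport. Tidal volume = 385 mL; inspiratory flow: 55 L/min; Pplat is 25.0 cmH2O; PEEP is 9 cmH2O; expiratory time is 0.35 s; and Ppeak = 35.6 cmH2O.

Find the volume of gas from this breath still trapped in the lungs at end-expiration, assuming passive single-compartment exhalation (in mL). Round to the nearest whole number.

109

Flow: 55 L/min ÷ 60 = 0.9167 L/s.
R = (PIP − Pplat)/V̇ = (35.6 − 25.0) / 0.9167 = 10.6/0.9167 = 11.563 cmH2O·s/L.
C = Vt/(Pplat − PEEP) = 385.0 / (25.0 − 9) = 385.0/16.0 = 24.063 mL/cmH2O.
τ = R × C = 11.563 × 0.02406 L/cmH2O = 0.2782 s.
Fraction remaining = e^(−Te/τ) = e^(−0.35/0.2782) = 0.2842.
Trapped volume = 385.0 × 0.2842 = 109.42 mL.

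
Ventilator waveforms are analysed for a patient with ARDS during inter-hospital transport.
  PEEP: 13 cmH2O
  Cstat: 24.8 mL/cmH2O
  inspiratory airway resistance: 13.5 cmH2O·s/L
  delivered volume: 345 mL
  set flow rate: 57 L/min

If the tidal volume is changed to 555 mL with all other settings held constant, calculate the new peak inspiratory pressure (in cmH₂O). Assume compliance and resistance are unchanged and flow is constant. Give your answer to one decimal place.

Flow: 57 L/min ÷ 60 = 0.95 L/s.
PIP = Vt/C + R·V̇ + PEEP (constant-flow equation of motion).
Only the elastic term changes: ΔPIP = ΔVt / C = (555 − 345) / 24.8 = 8.468 cmH2O.
Original PIP = 345/24.8 + 13.5×0.95 + 13 = 39.736 cmH2O; new PIP = 39.736 + (8.468) = 48.204 cmH2O.

48.2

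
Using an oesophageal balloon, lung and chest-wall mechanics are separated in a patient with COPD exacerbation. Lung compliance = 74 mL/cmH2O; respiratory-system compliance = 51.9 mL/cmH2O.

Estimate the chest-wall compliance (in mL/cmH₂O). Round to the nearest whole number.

1/Ccw = 1/Crs − 1/CL.
1/Ccw = 1/51.9 − 1/74 = 0.005754.
Ccw = 173.79 mL/cmH2O.

174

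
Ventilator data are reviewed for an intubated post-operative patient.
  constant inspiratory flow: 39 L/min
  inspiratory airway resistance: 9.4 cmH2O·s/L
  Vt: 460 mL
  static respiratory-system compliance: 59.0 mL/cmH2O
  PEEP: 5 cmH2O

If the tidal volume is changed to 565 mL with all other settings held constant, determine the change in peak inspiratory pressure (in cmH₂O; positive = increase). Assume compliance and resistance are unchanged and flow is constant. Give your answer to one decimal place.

1.8

PIP = Vt/C + R·V̇ + PEEP (constant-flow equation of motion).
Only the elastic term changes: ΔPIP = ΔVt / C = (565 − 460) / 59.0 = 1.78 cmH2O.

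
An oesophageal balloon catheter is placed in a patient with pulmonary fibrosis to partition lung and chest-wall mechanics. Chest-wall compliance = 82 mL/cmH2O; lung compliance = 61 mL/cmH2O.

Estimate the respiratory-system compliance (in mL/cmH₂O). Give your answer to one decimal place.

Lung and chest wall are elastances in series: 1/Crs = 1/CL + 1/Ccw.
1/Crs = 1/61 + 1/82 = 0.02859.
Crs = 34.977 mL/cmH2O.

35.0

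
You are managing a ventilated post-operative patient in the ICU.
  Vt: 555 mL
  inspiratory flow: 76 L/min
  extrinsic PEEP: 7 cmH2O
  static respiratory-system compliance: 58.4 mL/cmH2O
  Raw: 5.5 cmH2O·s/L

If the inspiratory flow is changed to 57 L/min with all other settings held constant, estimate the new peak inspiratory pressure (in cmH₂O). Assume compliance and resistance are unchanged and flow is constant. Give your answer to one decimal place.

Flow: 76 L/min ÷ 60 = 1.2667 L/s.
New flow: 57 L/min ÷ 60 = 0.95 L/s.
PIP = Vt/C + R·V̇ + PEEP (constant-flow equation of motion).
Only the resistive term changes: ΔPIP = R × ΔV̇ = 5.5 × (0.95 − 1.2667) = 5.5 × -0.3167 = -1.742 cmH2O.
Original PIP = 555/58.4 + 5.5×1.2667 + 7 = 23.47 cmH2O; new PIP = 23.47 + (-1.742) = 21.728 cmH2O.

21.7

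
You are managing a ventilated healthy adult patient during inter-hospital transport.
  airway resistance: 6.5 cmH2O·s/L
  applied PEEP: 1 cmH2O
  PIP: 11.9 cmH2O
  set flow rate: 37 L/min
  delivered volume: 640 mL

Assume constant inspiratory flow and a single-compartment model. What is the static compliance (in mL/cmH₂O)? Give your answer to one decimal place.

Flow: 37 L/min ÷ 60 = 0.6167 L/s.
Equation of motion (constant flow): PIP = Vt/C + R·V̇ + PEEP.
Vt/C = PIP − R·V̇ − PEEP = 11.9 − 6.5×0.6167 − 1 = 11.9 − 4.009 − 1 = 6.891 cmH2O.
C = Vt / 6.891 = 640 / 6.891 = 92.875 mL/cmH2O.

92.9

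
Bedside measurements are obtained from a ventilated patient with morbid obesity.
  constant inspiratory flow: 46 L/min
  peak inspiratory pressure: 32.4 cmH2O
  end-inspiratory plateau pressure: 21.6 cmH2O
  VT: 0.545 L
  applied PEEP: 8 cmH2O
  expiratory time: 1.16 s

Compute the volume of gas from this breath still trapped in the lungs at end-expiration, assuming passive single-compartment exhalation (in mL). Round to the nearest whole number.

70

Flow: 46 L/min ÷ 60 = 0.7667 L/s.
R = (PIP − Pplat)/V̇ = (32.4 − 21.6) / 0.7667 = 10.8/0.7667 = 14.086 cmH2O·s/L.
C = Vt/(Pplat − PEEP) = 545.0 / (21.6 − 8) = 545.0/13.6 = 40.074 mL/cmH2O.
τ = R × C = 14.086 × 0.04007 L/cmH2O = 0.5644 s.
Fraction remaining = e^(−Te/τ) = e^(−1.16/0.5644) = 0.1281.
Trapped volume = 545.0 × 0.1281 = 69.815 mL.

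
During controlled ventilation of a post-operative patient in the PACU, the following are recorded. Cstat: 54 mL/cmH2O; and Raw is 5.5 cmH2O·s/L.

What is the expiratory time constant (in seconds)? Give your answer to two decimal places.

τ = R × C = 5.5 × 54 mL/cmH2O = 5.5 × 0.054 L/cmH2O = 0.297 s.

0.30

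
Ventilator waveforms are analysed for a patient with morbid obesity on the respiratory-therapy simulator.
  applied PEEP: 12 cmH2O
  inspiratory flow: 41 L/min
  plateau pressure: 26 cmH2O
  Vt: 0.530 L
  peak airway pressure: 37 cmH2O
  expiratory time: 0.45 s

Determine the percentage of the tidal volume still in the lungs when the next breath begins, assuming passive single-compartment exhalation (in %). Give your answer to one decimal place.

Flow: 41 L/min ÷ 60 = 0.6833 L/s.
R = (PIP − Pplat)/V̇ = (37 − 26) / 0.6833 = 11.0/0.6833 = 16.098 cmH2O·s/L.
C = Vt/(Pplat − PEEP) = 530.0 / (26 − 12) = 530.0/14.0 = 37.857 mL/cmH2O.
τ = R × C = 16.098 × 0.03786 L/cmH2O = 0.6095 s.
Fraction remaining at end-expiration = e^(−Te/τ) = e^(−0.45/0.6095) = 0.4779 → 47.79%.

47.8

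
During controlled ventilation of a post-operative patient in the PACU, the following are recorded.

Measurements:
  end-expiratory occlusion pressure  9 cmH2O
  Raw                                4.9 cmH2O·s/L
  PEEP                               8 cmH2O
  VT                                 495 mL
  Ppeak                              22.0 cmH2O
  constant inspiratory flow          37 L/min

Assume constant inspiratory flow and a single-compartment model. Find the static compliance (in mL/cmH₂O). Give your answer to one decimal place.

Flow: 37 L/min ÷ 60 = 0.6167 L/s.
Total PEEP = 9 cmH2O (set 8 + intrinsic 1); this is the baseline alveolar pressure.
Equation of motion (constant flow): PIP = Vt/C + R·V̇ + PEEP.
Vt/C = PIP − R·V̇ − PEEP = 22.0 − 4.9×0.6167 − 9 = 22.0 − 3.022 − 9 = 9.978 cmH2O.
C = Vt / 9.978 = 495 / 9.978 = 49.609 mL/cmH2O.

49.6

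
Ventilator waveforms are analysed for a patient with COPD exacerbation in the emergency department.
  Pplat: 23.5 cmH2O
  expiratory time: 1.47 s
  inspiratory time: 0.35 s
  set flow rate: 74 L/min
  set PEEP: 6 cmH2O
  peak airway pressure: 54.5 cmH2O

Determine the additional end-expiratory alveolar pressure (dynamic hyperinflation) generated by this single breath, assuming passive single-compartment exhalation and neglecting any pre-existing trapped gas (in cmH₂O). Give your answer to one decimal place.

1.6

Flow: 74 L/min ÷ 60 = 1.2333 L/s.
Vt = flow × Ti = 1.2333 L/s × 0.35 s × 1000 mL/L = 431.66 mL.
R = (PIP − Pplat)/V̇ = (54.5 − 23.5) / 1.2333 = 31.0/1.2333 = 25.136 cmH2O·s/L.
C = Vt/(Pplat − PEEP) = 431.66 / (23.5 − 6) = 431.66/17.5 = 24.666 mL/cmH2O.
τ = R × C = 25.136 × 0.02467 L/cmH2O = 0.6201 s.
Fraction remaining = e^(−Te/τ) = e^(−1.47/0.6201) = 0.09343; trapped volume = 431.66 × 0.09343 = 40.33 mL.
Additional alveolar pressure from trapping ≈ V_trapped / C = 40.33 / 24.666 = 1.635 cmH2O.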